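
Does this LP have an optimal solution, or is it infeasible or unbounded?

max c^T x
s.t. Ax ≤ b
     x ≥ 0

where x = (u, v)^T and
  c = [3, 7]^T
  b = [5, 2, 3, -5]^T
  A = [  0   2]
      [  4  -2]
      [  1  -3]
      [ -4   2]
One constraint requires 4u - 2v ≤ 2, while the constraint -4u + 2v ≤ -5 is equivalent to 4u - 2v ≥ 5. Together they would need 5 ≤ 4u - 2v ≤ 2, which is impossible since 5 > 2. No point satisfies all constraints.

Infeasible — the constraint set is empty.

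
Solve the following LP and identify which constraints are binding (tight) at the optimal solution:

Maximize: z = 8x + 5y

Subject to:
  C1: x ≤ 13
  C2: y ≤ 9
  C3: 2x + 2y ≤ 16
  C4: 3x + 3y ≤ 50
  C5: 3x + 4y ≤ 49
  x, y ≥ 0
Optimal: x = 8, y = 0
Binding: C3, y ≥ 0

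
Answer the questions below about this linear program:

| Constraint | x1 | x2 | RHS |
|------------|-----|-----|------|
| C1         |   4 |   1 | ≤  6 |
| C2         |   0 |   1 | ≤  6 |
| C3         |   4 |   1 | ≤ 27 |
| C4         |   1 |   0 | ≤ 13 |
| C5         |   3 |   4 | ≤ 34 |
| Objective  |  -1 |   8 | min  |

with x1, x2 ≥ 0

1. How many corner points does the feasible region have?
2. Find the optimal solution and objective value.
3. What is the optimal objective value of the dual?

1. 3
2. x1 = 1.5, x2 = 0, z = -1.5
3. -1.5 (by strong duality, equal to the primal optimum)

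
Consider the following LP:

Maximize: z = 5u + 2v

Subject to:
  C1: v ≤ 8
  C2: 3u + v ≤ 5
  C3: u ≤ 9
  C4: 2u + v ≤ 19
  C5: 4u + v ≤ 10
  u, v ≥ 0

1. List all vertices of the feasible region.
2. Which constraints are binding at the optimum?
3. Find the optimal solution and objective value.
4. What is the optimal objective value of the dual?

1. (0, 0), (1.667, 0), (0, 5)
2. C2, u ≥ 0
3. u = 0, v = 5, z = 10
4. 10 (by strong duality, equal to the primal optimum)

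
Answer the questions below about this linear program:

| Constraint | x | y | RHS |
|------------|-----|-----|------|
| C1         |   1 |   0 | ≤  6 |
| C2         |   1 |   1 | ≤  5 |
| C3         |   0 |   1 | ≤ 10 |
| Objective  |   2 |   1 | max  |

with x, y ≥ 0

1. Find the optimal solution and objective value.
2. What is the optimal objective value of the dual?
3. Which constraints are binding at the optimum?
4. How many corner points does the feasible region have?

1. x = 5, y = 0, z = 10
2. 10 (by strong duality, equal to the primal optimum)
3. C2, y ≥ 0
4. 3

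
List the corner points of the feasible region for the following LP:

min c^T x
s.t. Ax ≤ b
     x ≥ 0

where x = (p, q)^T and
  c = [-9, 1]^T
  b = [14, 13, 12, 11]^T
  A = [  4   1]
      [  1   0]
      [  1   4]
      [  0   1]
Each vertex is the intersection of two constraint boundaries that also satisfies all remaining constraints:
  p = 0 and q = 0 → (0, 0)
  4p + q = 14 and q = 0 → (3.5, 0)
  4p + q = 14 and p + 4q = 12 → (2.933, 2.267)
  p + 4q = 12 and p = 0 → (0, 3)

Vertices: (0, 0), (3.5, 0), (2.933, 2.267), (0, 3)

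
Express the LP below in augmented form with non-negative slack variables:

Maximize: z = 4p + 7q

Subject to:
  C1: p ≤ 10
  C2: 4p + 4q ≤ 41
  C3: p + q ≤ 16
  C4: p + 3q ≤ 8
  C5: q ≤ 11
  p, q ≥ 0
max z = 4p + 7q

s.t.
  p + s1 = 10
  4p + 4q + s2 = 41
  p + q + s3 = 16
  p + 3q + s4 = 8
  q + s5 = 11
  p, q, s1, s2, s3, s4, s5 ≥ 0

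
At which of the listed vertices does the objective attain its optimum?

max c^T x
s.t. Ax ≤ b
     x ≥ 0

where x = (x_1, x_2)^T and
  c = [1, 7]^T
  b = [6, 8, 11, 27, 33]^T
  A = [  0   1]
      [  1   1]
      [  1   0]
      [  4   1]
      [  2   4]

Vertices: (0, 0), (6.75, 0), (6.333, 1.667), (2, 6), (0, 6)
Evaluating z = x_1 + 7x_2 at each vertex:
  (0, 0): z = 0
  (6.75, 0): z = 6.75
  (6.333, 1.667): z = 18
  (2, 6): z = 44
  (0, 6): z = 42

The largest value is z = 44, attained at (2, 6).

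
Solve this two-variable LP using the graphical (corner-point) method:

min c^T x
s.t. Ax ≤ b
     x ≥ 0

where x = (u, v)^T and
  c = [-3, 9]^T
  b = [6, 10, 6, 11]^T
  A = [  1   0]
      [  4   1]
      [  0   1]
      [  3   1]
Each vertex is the intersection of two constraint boundaries that also satisfies all remaining constraints:
  u = 0 and v = 0 → (0, 0)
  4u + v = 10 and v = 0 → (2.5, 0)
  4u + v = 10 and v = 6 → (1, 6)
  v = 6 and u = 0 → (0, 6)

Evaluating z = -3u + 9v at each vertex:
  (0, 0): z = 0
  (2.5, 0): z = -7.5
  (1, 6): z = 51
  (0, 6): z = 54

The minimum is at (2.5, 0) with z = -7.5.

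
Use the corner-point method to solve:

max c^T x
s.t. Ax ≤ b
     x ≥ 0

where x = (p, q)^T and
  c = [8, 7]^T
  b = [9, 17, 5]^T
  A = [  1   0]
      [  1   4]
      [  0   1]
Each vertex is the intersection of two constraint boundaries that also satisfies all remaining constraints:
  p = 0 and q = 0 → (0, 0)
  p = 9 and q = 0 → (9, 0)
  p = 9 and p + 4q = 17 → (9, 2)
  p + 4q = 17 and p = 0 → (0, 4.25)

Evaluating z = 8p + 7q at each vertex:
  (0, 0): z = 0
  (9, 0): z = 72
  (9, 2): z = 86
  (0, 4.25): z = 29.75

The maximum is at (9, 2) with z = 86.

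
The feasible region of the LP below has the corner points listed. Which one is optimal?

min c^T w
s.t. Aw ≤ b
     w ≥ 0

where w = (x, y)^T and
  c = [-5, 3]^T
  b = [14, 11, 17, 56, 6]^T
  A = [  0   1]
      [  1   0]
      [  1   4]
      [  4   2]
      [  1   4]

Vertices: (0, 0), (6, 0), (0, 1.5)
Evaluating z = -5x + 3y at each vertex:
  (0, 0): z = 0
  (6, 0): z = -30
  (0, 1.5): z = 4.5

The smallest value is z = -30, attained at (6, 0).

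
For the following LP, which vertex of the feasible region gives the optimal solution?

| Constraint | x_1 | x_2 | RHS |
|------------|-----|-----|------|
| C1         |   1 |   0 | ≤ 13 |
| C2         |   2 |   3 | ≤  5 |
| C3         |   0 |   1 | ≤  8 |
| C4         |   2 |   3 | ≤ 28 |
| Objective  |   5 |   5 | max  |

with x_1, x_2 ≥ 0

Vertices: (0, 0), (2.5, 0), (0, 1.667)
Evaluating z = 5x_1 + 5x_2 at each vertex:
  (0, 0): z = 0
  (2.5, 0): z = 12.5
  (0, 1.667): z = 8.333

The largest value is z = 12.5, attained at (2.5, 0).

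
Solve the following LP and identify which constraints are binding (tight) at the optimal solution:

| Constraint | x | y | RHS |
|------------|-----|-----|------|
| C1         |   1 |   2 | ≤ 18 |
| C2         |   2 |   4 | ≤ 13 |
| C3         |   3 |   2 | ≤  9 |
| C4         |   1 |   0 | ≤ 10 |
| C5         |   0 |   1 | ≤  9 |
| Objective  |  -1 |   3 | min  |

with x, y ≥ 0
Optimal: x = 3, y = 0
Binding: C3, y ≥ 0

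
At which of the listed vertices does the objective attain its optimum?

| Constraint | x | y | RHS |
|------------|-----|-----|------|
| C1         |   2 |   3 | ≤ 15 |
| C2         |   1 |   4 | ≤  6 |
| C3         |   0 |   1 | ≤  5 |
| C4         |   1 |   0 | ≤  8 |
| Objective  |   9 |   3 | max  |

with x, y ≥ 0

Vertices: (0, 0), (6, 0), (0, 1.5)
Evaluating z = 9x + 3y at each vertex:
  (0, 0): z = 0
  (6, 0): z = 54
  (0, 1.5): z = 4.5

The largest value is z = 54, attained at (6, 0).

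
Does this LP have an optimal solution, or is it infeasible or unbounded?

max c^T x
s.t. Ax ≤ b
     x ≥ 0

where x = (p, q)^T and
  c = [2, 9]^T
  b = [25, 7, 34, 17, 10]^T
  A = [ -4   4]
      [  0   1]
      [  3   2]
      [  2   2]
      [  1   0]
The point (1.5, 7) satisfies every constraint, so the LP is feasible; the constraints give p ≤ 10 and q ≤ 7, which with p, q ≥ 0 keep the feasible region inside a bounded box. A feasible, bounded LP attains a finite optimum at a vertex.

The LP has an optimal solution: (1.5, 7) with z = 66.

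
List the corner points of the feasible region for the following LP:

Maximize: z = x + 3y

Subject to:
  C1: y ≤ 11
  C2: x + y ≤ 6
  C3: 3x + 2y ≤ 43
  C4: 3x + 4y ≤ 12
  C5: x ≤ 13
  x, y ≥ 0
Each vertex is the intersection of two constraint boundaries that also satisfies all remaining constraints:
  x = 0 and y = 0 → (0, 0)
  3x + 4y = 12 and y = 0 → (4, 0)
  3x + 4y = 12 and x = 0 → (0, 3)

Vertices: (0, 0), (4, 0), (0, 3)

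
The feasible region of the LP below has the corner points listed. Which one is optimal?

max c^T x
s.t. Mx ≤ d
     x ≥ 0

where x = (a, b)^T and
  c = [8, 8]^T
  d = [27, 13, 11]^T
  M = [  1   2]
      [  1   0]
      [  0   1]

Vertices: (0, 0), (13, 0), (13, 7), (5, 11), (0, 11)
(13, 7) with z = 160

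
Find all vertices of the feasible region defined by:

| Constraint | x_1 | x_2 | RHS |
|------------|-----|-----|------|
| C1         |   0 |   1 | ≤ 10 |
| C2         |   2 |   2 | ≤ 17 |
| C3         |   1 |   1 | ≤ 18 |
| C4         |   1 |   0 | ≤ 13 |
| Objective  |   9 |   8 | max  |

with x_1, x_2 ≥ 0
Each vertex is the intersection of two constraint boundaries that also satisfies all remaining constraints:
  x_1 = 0 and x_2 = 0 → (0, 0)
  2x_1 + 2x_2 = 17 and x_2 = 0 → (8.5, 0)
  2x_1 + 2x_2 = 17 and x_1 = 0 → (0, 8.5)

Vertices: (0, 0), (8.5, 0), (0, 8.5)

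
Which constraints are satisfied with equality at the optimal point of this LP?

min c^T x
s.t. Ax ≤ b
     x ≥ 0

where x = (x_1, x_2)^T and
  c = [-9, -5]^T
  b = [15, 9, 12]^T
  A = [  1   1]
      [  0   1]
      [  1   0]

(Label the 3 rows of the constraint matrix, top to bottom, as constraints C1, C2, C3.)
Optimal: x_1 = 12, x_2 = 3
Binding: C1, C3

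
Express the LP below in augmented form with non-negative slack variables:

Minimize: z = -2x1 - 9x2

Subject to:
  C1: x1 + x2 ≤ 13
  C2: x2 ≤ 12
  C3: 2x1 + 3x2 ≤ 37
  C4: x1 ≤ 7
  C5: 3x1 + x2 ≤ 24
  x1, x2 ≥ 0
min z = -2x1 - 9x2

s.t.
  x1 + x2 + s1 = 13
  x2 + s2 = 12
  2x1 + 3x2 + s3 = 37
  x1 + s4 = 7
  3x1 + x2 + s5 = 24
  x1, x2, s1, s2, s3, s4, s5 ≥ 0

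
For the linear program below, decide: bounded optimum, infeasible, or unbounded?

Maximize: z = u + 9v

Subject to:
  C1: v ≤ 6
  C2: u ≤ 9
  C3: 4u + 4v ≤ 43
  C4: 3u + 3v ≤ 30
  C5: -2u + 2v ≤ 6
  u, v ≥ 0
The point (4, 6) satisfies every constraint, so the LP is feasible; the constraints give u ≤ 9 and v ≤ 6, which with u, v ≥ 0 keep the feasible region inside a bounded box. A feasible, bounded LP attains a finite optimum at a vertex.

Evaluating z = u + 9v at each vertex:
  (0, 0): z = 0
  (9, 0): z = 9
  (9, 1): z = 18
  (4, 6): z = 58
  (3, 6): z = 57
  (0, 3): z = 27

Feasible with finite optimum z* = 58 at (4, 6).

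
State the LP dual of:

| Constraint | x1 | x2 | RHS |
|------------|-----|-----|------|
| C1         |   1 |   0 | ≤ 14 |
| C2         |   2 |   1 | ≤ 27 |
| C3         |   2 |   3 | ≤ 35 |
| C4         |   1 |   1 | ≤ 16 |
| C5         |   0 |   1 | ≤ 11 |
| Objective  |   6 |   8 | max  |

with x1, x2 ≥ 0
Minimize: z = 14y1 + 27y2 + 35y3 + 16y4 + 11y5

Subject to:
  C1: -y1 - 2y2 - 2y3 - y4 ≤ -6
  C2: -y2 - 3y3 - y4 - y5 ≤ -8
  y1, y2, y3, y4, y5 ≥ 0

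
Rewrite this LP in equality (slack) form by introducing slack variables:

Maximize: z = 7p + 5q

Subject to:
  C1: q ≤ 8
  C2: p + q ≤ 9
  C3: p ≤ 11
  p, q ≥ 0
max z = 7p + 5q

s.t.
  q + s1 = 8
  p + q + s2 = 9
  p + s3 = 11
  p, q, s1, s2, s3 ≥ 0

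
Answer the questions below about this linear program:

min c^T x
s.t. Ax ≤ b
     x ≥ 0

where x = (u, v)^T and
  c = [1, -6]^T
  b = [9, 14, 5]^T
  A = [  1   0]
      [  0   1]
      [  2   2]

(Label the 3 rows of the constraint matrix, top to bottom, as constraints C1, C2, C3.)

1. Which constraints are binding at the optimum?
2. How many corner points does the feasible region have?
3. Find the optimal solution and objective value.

1. C3, u ≥ 0
2. 3
3. u = 0, v = 2.5, z = -15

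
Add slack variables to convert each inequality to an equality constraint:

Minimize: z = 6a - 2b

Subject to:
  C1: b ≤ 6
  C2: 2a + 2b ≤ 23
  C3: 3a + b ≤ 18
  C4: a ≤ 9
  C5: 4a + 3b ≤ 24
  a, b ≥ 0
min z = 6a - 2b

s.t.
  b + s1 = 6
  2a + 2b + s2 = 23
  3a + b + s3 = 18
  a + s4 = 9
  4a + 3b + s5 = 24
  a, b, s1, s2, s3, s4, s5 ≥ 0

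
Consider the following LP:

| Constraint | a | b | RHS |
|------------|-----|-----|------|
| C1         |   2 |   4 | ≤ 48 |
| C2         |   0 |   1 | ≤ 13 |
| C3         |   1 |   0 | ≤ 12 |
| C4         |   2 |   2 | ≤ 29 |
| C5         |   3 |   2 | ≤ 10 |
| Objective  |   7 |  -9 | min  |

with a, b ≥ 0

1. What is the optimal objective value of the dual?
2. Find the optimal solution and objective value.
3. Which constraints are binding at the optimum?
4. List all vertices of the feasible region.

1. -45 (by strong duality, equal to the primal optimum)
2. a = 0, b = 5, z = -45
3. C5, a ≥ 0
4. (0, 0), (3.333, 0), (0, 5)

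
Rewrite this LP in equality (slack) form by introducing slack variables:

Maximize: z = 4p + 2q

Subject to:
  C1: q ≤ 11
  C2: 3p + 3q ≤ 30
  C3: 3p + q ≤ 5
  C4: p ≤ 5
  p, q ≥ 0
max z = 4p + 2q

s.t.
  q + s1 = 11
  3p + 3q + s2 = 30
  3p + q + s3 = 5
  p + s4 = 5
  p, q, s1, s2, s3, s4 ≥ 0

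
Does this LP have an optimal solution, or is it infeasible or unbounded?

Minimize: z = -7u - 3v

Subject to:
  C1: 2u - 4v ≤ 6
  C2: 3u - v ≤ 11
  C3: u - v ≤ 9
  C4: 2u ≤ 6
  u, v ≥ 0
Feasible point: (0, 0) satisfies every constraint, so the LP is feasible.
Direction d = (0, 1): for each constraint row a, a·d ≤ 0 —
  (2)(0) + (-4)(1) = -4 ≤ 0
  (3)(0) + (-1)(1) = -1 ≤ 0
  (1)(0) + (-1)(1) = -1 ≤ 0
  (2)(0) + (0)(1) = 0 ≤ 0
and d ≥ 0, so (0, 0) + t·d stays feasible for every t ≥ 0. Along this ray z = -7u - 3v changes by -3 per unit t, so z → −∞.

The LP is unbounded; z can be made arbitrarily small.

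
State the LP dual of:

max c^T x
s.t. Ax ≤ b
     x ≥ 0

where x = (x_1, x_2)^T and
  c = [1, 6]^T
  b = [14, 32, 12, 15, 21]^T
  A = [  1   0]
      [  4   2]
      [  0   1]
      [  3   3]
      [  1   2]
Minimize: z = 14y1 + 32y2 + 12y3 + 15y4 + 21y5

Subject to:
  C1: -y1 - 4y2 - 3y4 - y5 ≤ -1
  C2: -2y2 - y3 - 3y4 - 2y5 ≤ -6
  y1, y2, y3, y4, y5 ≥ 0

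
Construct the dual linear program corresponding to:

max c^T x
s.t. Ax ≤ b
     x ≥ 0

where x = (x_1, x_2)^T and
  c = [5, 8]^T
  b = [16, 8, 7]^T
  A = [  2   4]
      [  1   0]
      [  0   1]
Minimize: z = 16y1 + 8y2 + 7y3

Subject to:
  C1: -2y1 - y2 ≤ -5
  C2: -4y1 - y3 ≤ -8
  y1, y2, y3 ≥ 0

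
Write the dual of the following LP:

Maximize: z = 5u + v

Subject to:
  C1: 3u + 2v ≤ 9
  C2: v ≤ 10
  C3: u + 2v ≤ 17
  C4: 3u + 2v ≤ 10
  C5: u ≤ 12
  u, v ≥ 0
Minimize: z = 9y1 + 10y2 + 17y3 + 10y4 + 12y5

Subject to:
  C1: -3y1 - y3 - 3y4 - y5 ≤ -5
  C2: -2y1 - y2 - 2y3 - 2y4 ≤ -1
  y1, y2, y3, y4, y5 ≥ 0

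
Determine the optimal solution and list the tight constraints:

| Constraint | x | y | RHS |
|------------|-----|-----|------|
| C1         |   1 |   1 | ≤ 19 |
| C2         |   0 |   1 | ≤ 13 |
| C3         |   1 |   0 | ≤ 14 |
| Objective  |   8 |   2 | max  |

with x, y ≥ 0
Optimal: x = 14, y = 5
Slack at optimum:
  C1: slack = 0 (binding)
  C2: slack = 8
  C3: slack = 0 (binding)
  x ≥ 0: x = 14
  y ≥ 0: y = 5
Binding constraints: C1, C3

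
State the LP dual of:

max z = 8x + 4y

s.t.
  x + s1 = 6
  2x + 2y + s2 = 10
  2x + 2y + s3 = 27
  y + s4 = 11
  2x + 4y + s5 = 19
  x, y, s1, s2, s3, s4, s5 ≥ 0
Minimize: z = 6y1 + 10y2 + 27y3 + 11y4 + 19y5

Subject to:
  C1: -y1 - 2y2 - 2y3 - 2y5 ≤ -8
  C2: -2y2 - 2y3 - y4 - 4y5 ≤ -4
  y1, y2, y3, y4, y5 ≥ 0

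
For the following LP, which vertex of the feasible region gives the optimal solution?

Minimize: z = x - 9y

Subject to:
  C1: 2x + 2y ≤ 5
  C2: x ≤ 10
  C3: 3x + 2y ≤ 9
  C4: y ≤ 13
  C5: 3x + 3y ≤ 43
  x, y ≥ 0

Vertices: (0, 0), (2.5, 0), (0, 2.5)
(0, 2.5) with z = -22.5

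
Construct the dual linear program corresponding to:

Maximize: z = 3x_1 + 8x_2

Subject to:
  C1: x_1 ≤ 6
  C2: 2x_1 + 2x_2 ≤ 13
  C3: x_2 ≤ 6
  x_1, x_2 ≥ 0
Minimize: z = 6y1 + 13y2 + 6y3

Subject to:
  C1: -y1 - 2y2 ≤ -3
  C2: -2y2 - y3 ≤ -8
  y1, y2, y3 ≥ 0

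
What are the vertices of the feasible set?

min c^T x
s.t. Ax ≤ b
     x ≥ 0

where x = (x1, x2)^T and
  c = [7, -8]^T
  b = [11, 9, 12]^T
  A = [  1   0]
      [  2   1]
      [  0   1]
Each vertex is the intersection of two constraint boundaries that also satisfies all remaining constraints:
  x1 = 0 and x2 = 0 → (0, 0)
  2x1 + x2 = 9 and x2 = 0 → (4.5, 0)
  2x1 + x2 = 9 and x1 = 0 → (0, 9)

Vertices: (0, 0), (4.5, 0), (0, 9)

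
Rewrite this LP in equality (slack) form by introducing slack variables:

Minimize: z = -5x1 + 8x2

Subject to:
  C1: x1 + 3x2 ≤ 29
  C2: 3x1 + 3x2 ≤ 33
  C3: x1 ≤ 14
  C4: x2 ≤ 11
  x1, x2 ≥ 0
min z = -5x1 + 8x2

s.t.
  x1 + 3x2 + s1 = 29
  3x1 + 3x2 + s2 = 33
  x1 + s3 = 14
  x2 + s4 = 11
  x1, x2, s1, s2, s3, s4 ≥ 0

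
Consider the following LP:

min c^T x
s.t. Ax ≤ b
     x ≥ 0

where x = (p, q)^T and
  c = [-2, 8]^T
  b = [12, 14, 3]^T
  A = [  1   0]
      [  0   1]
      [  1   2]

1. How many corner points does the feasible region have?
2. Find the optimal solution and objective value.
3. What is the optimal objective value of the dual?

1. 3
2. p = 3, q = 0, z = -6
3. -6 (by strong duality, equal to the primal optimum)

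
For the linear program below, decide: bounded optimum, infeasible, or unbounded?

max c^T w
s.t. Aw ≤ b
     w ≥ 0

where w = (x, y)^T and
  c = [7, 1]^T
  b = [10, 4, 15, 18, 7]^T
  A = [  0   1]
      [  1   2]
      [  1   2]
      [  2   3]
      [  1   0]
The point (4, 0) satisfies every constraint, so the LP is feasible; the constraints give x ≤ 7 and y ≤ 10, which with x, y ≥ 0 keep the feasible region inside a bounded box. A feasible, bounded LP attains a finite optimum at a vertex.

The LP has an optimal solution: (4, 0) with z = 28.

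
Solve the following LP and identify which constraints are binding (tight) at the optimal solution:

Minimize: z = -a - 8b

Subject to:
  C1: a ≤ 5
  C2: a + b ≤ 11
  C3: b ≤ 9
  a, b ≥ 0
Optimal: a = 2, b = 9
Binding: C2, C3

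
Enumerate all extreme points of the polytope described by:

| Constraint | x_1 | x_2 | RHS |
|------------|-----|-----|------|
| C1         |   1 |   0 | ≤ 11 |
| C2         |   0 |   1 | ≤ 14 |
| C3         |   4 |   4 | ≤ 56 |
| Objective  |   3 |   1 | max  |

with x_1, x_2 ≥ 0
Each vertex is the intersection of two constraint boundaries that also satisfies all remaining constraints:
  x_1 = 0 and x_2 = 0 → (0, 0)
  x_1 = 11 and x_2 = 0 → (11, 0)
  x_1 = 11 and 4x_1 + 4x_2 = 56 → (11, 3)
  x_2 = 14 and 4x_1 + 4x_2 = 56 → (0, 14)

Vertices: (0, 0), (11, 0), (11, 3), (0, 14)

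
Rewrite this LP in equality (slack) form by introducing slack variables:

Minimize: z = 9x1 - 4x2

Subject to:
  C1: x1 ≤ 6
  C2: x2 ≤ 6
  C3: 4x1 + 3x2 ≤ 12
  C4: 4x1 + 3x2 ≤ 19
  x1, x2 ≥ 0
min z = 9x1 - 4x2

s.t.
  x1 + s1 = 6
  x2 + s2 = 6
  4x1 + 3x2 + s3 = 12
  4x1 + 3x2 + s4 = 19
  x1, x2, s1, s2, s3, s4 ≥ 0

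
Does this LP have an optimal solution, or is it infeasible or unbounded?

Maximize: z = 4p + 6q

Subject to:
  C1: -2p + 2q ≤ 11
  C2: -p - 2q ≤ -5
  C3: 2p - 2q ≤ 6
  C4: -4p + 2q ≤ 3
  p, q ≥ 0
Feasible point: (1, 2) satisfies every constraint, so the LP is feasible.
Direction d = (1, 1): for each constraint row a, a·d ≤ 0 —
  (-2)(1) + (2)(1) = 0 ≤ 0
  (-1)(1) + (-2)(1) = -3 ≤ 0
  (2)(1) + (-2)(1) = 0 ≤ 0
  (-4)(1) + (2)(1) = -2 ≤ 0
and d ≥ 0, so (1, 2) + t·d stays feasible for every t ≥ 0. Along this ray z = 4p + 6q changes by 10 per unit t, so z → +∞.

The LP is unbounded; z can be made arbitrarily large.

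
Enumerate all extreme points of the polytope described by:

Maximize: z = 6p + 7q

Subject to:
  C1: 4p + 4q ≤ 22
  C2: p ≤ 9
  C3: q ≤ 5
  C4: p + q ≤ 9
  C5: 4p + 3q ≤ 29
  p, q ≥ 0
Each vertex is the intersection of two constraint boundaries that also satisfies all remaining constraints:
  p = 0 and q = 0 → (0, 0)
  4p + 4q = 22 and q = 0 → (5.5, 0)
  4p + 4q = 22 and q = 5 → (0.5, 5)
  q = 5 and p = 0 → (0, 5)

Vertices: (0, 0), (5.5, 0), (0.5, 5), (0, 5)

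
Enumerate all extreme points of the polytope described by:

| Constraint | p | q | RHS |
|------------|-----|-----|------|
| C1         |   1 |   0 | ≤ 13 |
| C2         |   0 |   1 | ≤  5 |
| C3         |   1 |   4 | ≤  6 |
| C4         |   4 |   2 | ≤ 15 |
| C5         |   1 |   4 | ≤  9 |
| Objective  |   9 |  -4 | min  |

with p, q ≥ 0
Each vertex is the intersection of two constraint boundaries that also satisfies all remaining constraints:
  p = 0 and q = 0 → (0, 0)
  4p + 2q = 15 and q = 0 → (3.75, 0)
  p + 4q = 6 and 4p + 2q = 15 → (3.429, 0.6429)
  p + 4q = 6 and p = 0 → (0, 1.5)

Vertices: (0, 0), (3.75, 0), (3.429, 0.6429), (0, 1.5)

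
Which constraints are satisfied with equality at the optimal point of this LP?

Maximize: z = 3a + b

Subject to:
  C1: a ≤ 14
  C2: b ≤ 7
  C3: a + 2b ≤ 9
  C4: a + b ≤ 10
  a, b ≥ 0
Optimal: a = 9, b = 0
Slack at optimum:
  C1: slack = 5
  C2: slack = 7
  C3: slack = 0 (binding)
  C4: slack = 1
  a ≥ 0: a = 9
  b ≥ 0: b = 0 (binding)
Binding constraints: C3, b ≥ 0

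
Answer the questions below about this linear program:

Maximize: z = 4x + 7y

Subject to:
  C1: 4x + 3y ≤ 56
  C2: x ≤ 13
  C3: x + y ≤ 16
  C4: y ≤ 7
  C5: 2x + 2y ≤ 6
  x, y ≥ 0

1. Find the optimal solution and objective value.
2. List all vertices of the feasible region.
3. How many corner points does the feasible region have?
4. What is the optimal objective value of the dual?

1. x = 0, y = 3, z = 21
2. (0, 0), (3, 0), (0, 3)
3. 3
4. 21 (by strong duality, equal to the primal optimum)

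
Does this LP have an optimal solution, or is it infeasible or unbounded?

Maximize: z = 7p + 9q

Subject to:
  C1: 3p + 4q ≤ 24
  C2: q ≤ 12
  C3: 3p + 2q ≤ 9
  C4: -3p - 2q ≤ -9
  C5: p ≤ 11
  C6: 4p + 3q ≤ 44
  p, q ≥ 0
The point (0, 4.5) satisfies every constraint, so the LP is feasible; the constraints give p ≤ 11 and q ≤ 12, which with p, q ≥ 0 keep the feasible region inside a bounded box. A feasible, bounded LP attains a finite optimum at a vertex.

Bounded optimum: z* = 40.5 at (0, 4.5).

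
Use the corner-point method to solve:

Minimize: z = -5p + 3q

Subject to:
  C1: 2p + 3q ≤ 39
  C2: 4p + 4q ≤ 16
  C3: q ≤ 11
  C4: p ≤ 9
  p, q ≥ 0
Each vertex is the intersection of two constraint boundaries that also satisfies all remaining constraints:
  p = 0 and q = 0 → (0, 0)
  4p + 4q = 16 and q = 0 → (4, 0)
  4p + 4q = 16 and p = 0 → (0, 4)

Evaluating z = -5p + 3q at each vertex:
  (0, 0): z = 0
  (4, 0): z = -20
  (0, 4): z = 12

The minimum is at (4, 0) with z = -20.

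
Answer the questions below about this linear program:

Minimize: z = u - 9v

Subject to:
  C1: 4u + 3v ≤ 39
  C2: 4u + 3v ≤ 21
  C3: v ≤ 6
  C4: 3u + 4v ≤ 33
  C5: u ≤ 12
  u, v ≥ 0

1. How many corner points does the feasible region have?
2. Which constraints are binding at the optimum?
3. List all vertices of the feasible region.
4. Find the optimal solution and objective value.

1. 4
2. C3, u ≥ 0
3. (0, 0), (5.25, 0), (0.75, 6), (0, 6)
4. u = 0, v = 6, z = -54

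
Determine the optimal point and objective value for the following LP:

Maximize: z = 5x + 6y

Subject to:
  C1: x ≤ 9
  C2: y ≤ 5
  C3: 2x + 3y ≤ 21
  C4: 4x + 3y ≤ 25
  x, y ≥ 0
Each vertex is the intersection of two constraint boundaries that also satisfies all remaining constraints:
  x = 0 and y = 0 → (0, 0)
  4x + 3y = 25 and y = 0 → (6.25, 0)
  y = 5 and 4x + 3y = 25 → (2.5, 5)
  y = 5 and x = 0 → (0, 5)

Evaluating z = 5x + 6y at each vertex:
  (0, 0): z = 0
  (6.25, 0): z = 31.25
  (2.5, 5): z = 42.5
  (0, 5): z = 30

The maximum is at (2.5, 5) with z = 42.5.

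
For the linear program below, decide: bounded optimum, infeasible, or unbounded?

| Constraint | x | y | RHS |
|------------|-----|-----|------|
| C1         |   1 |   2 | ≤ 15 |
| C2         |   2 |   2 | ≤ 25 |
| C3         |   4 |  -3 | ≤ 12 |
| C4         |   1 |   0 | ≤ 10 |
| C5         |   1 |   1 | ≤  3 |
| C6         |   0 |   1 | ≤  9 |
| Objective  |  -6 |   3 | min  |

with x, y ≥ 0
The point (3, 0) satisfies every constraint, so the LP is feasible; the constraints give x ≤ 10 and y ≤ 9, which with x, y ≥ 0 keep the feasible region inside a bounded box. A feasible, bounded LP attains a finite optimum at a vertex.

Evaluating z = -6x + 3y at each vertex:
  (0, 0): z = 0
  (3, 0): z = -18
  (0, 3): z = 9

Bounded optimum: z* = -18 at (3, 0).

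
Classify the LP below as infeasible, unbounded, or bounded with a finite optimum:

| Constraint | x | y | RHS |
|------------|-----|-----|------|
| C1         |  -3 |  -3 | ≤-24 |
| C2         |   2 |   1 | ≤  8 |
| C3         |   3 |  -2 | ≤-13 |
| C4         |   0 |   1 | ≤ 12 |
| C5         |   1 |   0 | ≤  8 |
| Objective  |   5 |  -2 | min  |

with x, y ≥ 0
The point (0, 8) satisfies every constraint, so the LP is feasible; the constraints give x ≤ 8 and y ≤ 12, which with x, y ≥ 0 keep the feasible region inside a bounded box. A feasible, bounded LP attains a finite optimum at a vertex.

The LP has an optimal solution: (0, 8) with z = -16.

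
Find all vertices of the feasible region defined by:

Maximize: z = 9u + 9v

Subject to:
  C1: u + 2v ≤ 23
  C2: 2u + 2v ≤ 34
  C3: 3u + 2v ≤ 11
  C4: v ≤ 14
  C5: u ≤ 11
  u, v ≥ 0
Each vertex is the intersection of two constraint boundaries that also satisfies all remaining constraints:
  u = 0 and v = 0 → (0, 0)
  3u + 2v = 11 and v = 0 → (3.667, 0)
  3u + 2v = 11 and u = 0 → (0, 5.5)

Vertices: (0, 0), (3.667, 0), (0, 5.5)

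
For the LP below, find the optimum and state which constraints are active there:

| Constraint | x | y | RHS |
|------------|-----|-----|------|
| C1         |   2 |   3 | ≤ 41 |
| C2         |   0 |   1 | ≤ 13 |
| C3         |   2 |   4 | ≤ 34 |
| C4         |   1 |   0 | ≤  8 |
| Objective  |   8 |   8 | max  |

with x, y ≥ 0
Optimal: x = 8, y = 4.5
Slack at optimum:
  C1: slack = 11.5
  C2: slack = 8.5
  C3: slack = 0 (binding)
  C4: slack = 0 (binding)
  x ≥ 0: x = 8
  y ≥ 0: y = 4.5
Binding constraints: C3, C4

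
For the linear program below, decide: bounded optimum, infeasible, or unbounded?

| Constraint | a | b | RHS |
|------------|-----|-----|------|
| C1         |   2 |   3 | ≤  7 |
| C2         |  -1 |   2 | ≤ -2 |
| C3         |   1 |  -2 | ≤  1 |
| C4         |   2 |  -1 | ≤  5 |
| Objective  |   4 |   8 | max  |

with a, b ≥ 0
C3 requires a - 2b ≤ 1, while C2 (-a + 2b ≤ -2) is equivalent to a - 2b ≥ 2. Together they would need 2 ≤ a - 2b ≤ 1, which is impossible since 2 > 1. No point satisfies all constraints.

Infeasible — the constraint set is empty.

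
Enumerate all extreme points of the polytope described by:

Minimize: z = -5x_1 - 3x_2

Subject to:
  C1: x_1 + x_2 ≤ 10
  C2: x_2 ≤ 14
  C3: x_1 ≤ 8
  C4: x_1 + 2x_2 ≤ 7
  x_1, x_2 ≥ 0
Each vertex is the intersection of two constraint boundaries that also satisfies all remaining constraints:
  x_1 = 0 and x_2 = 0 → (0, 0)
  x_1 + 2x_2 = 7 and x_2 = 0 → (7, 0)
  x_1 + 2x_2 = 7 and x_1 = 0 → (0, 3.5)

Vertices: (0, 0), (7, 0), (0, 3.5)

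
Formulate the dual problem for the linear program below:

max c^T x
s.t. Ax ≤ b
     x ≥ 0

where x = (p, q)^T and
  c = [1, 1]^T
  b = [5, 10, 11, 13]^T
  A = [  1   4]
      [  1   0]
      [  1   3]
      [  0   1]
Minimize: z = 5y1 + 10y2 + 11y3 + 13y4

Subject to:
  C1: -y1 - y2 - y3 ≤ -1
  C2: -4y1 - 3y3 - y4 ≤ -1
  y1, y2, y3, y4 ≥ 0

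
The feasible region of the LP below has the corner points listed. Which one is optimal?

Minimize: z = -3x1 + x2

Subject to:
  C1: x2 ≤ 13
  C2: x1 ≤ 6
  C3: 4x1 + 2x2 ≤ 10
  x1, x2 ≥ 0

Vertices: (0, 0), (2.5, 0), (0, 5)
Evaluating z = -3x1 + x2 at each vertex:
  (0, 0): z = 0
  (2.5, 0): z = -7.5
  (0, 5): z = 5

The smallest value is z = -7.5, attained at (2.5, 0).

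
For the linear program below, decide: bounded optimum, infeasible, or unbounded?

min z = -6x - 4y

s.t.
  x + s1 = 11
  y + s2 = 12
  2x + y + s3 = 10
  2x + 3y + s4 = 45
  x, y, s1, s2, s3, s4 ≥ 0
The point (0, 10) satisfies every constraint, so the LP is feasible; the constraints give x ≤ 11 and y ≤ 12, which with x, y ≥ 0 keep the feasible region inside a bounded box. A feasible, bounded LP attains a finite optimum at a vertex.

Evaluating z = -6x - 4y at each vertex:
  (0, 0): z = 0
  (5, 0): z = -30
  (0, 10): z = -40

Bounded optimum: z* = -40 at (0, 10).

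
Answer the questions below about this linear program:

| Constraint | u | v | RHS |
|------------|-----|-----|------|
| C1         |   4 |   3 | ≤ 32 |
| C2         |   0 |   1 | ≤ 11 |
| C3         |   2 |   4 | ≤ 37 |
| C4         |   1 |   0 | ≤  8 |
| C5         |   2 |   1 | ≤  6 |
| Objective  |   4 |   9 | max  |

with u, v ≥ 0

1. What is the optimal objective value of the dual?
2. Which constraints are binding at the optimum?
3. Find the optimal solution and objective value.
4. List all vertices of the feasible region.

1. 54 (by strong duality, equal to the primal optimum)
2. C5, u ≥ 0
3. u = 0, v = 6, z = 54
4. (0, 0), (3, 0), (0, 6)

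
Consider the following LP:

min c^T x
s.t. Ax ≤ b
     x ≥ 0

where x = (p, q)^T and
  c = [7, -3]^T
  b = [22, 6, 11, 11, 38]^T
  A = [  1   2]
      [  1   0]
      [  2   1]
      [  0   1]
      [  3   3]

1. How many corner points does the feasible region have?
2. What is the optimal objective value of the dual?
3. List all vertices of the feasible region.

1. 3
2. -33 (by strong duality, equal to the primal optimum)
3. (0, 0), (5.5, 0), (0, 11)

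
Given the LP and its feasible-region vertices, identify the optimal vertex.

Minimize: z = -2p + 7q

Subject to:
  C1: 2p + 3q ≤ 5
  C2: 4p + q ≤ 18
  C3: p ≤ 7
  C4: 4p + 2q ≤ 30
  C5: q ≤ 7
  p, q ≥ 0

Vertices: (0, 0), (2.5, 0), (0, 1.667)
Evaluating z = -2p + 7q at each vertex:
  (0, 0): z = 0
  (2.5, 0): z = -5
  (0, 1.667): z = 11.67

The smallest value is z = -5, attained at (2.5, 0).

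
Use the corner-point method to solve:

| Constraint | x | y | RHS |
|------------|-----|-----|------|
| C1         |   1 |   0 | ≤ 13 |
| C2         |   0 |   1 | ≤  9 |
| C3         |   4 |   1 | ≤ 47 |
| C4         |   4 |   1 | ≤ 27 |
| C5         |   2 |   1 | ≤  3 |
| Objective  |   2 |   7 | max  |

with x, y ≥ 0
x = 0, y = 3, z = 21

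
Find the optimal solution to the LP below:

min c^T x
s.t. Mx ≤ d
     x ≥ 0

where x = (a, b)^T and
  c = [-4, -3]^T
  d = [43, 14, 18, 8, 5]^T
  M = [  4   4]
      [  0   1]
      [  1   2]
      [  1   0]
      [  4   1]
Each vertex is the intersection of two constraint boundaries that also satisfies all remaining constraints:
  a = 0 and b = 0 → (0, 0)
  4a + b = 5 and b = 0 → (1.25, 0)
  4a + b = 5 and a = 0 → (0, 5)

Evaluating z = -4a - 3b at each vertex:
  (0, 0): z = 0
  (1.25, 0): z = -5
  (0, 5): z = -15

The minimum is at (0, 5) with z = -15.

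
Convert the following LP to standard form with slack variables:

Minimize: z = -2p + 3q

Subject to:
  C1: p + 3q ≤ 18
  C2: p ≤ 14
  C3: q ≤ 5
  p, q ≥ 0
min z = -2p + 3q

s.t.
  p + 3q + s1 = 18
  p + s2 = 14
  q + s3 = 5
  p, q, s1, s2, s3 ≥ 0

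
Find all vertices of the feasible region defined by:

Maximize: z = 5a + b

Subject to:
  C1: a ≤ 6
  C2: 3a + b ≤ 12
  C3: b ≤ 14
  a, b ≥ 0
Each vertex is the intersection of two constraint boundaries that also satisfies all remaining constraints:
  a = 0 and b = 0 → (0, 0)
  3a + b = 12 and b = 0 → (4, 0)
  3a + b = 12 and a = 0 → (0, 12)

Vertices: (0, 0), (4, 0), (0, 12)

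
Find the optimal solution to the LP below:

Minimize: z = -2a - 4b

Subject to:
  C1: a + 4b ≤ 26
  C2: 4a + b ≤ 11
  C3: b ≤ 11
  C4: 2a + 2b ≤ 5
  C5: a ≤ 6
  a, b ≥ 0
a = 0, b = 2.5, z = -10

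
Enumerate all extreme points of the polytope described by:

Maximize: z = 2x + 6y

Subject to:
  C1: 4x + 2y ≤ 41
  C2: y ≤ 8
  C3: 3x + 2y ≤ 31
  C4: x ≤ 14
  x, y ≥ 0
Each vertex is the intersection of two constraint boundaries that also satisfies all remaining constraints:
  x = 0 and y = 0 → (0, 0)
  4x + 2y = 41 and y = 0 → (10.25, 0)
  4x + 2y = 41 and 3x + 2y = 31 → (10, 0.5)
  y = 8 and 3x + 2y = 31 → (5, 8)
  y = 8 and x = 0 → (0, 8)

Vertices: (0, 0), (10.25, 0), (10, 0.5), (5, 8), (0, 8)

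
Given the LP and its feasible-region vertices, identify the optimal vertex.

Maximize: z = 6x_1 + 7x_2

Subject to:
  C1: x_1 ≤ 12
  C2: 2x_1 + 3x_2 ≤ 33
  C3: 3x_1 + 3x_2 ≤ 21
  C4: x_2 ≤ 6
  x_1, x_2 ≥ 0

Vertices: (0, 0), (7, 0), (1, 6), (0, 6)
Evaluating z = 6x_1 + 7x_2 at each vertex:
  (0, 0): z = 0
  (7, 0): z = 42
  (1, 6): z = 48
  (0, 6): z = 42

The largest value is z = 48, attained at (1, 6).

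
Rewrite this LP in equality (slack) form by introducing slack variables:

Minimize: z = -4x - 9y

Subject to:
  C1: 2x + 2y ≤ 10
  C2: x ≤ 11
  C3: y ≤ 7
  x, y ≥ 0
min z = -4x - 9y

s.t.
  2x + 2y + s1 = 10
  x + s2 = 11
  y + s3 = 7
  x, y, s1, s2, s3 ≥ 0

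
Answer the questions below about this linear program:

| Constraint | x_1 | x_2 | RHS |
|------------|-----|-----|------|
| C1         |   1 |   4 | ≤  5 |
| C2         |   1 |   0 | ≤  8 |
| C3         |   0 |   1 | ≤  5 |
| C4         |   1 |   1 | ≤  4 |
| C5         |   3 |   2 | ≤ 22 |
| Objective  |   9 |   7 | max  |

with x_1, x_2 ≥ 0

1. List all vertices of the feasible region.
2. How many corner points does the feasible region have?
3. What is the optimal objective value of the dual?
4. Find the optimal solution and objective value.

1. (0, 0), (4, 0), (3.667, 0.3333), (0, 1.25)
2. 4
3. 36 (by strong duality, equal to the primal optimum)
4. x_1 = 4, x_2 = 0, z = 36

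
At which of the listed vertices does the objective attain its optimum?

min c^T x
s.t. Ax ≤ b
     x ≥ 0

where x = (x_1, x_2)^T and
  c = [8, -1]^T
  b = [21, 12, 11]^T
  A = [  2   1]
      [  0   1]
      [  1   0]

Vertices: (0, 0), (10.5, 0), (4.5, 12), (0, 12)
(0, 12) with z = -12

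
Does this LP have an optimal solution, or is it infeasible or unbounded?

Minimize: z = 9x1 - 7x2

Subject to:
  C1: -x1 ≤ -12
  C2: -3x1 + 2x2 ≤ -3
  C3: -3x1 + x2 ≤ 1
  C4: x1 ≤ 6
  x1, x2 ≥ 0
C4 requires x1 ≤ 6, while C1 (-x1 ≤ -12) is equivalent to x1 ≥ 12. Together they would need 12 ≤ x1 ≤ 6, which is impossible since 12 > 6. No point satisfies all constraints.

The feasible region is empty; the LP is infeasible.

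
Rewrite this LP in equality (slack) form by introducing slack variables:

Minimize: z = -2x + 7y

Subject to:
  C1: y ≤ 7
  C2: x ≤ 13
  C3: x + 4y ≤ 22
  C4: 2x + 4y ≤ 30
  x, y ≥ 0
min z = -2x + 7y

s.t.
  y + s1 = 7
  x + s2 = 13
  x + 4y + s3 = 22
  2x + 4y + s4 = 30
  x, y, s1, s2, s3, s4 ≥ 0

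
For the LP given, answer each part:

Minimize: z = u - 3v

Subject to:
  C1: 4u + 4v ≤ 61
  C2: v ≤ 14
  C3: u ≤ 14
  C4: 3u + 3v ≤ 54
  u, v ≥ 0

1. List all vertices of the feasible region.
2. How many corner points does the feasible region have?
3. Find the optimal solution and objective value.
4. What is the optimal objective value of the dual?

1. (0, 0), (14, 0), (14, 1.25), (1.25, 14), (0, 14)
2. 5
3. u = 0, v = 14, z = -42
4. -42 (by strong duality, equal to the primal optimum)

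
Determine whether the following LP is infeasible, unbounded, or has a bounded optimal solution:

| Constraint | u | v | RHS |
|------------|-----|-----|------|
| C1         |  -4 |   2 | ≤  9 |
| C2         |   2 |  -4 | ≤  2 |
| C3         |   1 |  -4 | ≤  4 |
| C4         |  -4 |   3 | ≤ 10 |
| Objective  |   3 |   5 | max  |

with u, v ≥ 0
Feasible point: (0, 0) satisfies every constraint, so the LP is feasible.
Direction d = (1, 1): for each constraint row a, a·d ≤ 0 —
  (-4)(1) + (2)(1) = -2 ≤ 0
  (2)(1) + (-4)(1) = -2 ≤ 0
  (1)(1) + (-4)(1) = -3 ≤ 0
  (-4)(1) + (3)(1) = -1 ≤ 0
and d ≥ 0, so (0, 0) + t·d stays feasible for every t ≥ 0. Along this ray z = 3u + 5v changes by 8 per unit t, so z → +∞.

Unbounded: there is a feasible ray along which z → +∞.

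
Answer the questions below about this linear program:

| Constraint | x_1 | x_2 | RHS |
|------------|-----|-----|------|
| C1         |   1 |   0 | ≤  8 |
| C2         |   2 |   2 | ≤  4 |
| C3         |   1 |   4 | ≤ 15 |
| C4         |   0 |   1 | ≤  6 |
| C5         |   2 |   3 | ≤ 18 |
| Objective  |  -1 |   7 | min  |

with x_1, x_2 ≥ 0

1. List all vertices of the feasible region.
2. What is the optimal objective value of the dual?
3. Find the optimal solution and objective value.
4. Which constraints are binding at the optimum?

1. (0, 0), (2, 0), (0, 2)
2. -2 (by strong duality, equal to the primal optimum)
3. x_1 = 2, x_2 = 0, z = -2
4. C2, x_2 ≥ 0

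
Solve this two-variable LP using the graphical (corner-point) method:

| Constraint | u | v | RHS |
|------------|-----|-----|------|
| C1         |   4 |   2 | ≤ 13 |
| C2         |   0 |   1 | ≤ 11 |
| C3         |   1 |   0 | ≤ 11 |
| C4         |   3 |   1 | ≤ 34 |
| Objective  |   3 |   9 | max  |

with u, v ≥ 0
Each vertex is the intersection of two constraint boundaries that also satisfies all remaining constraints:
  u = 0 and v = 0 → (0, 0)
  4u + 2v = 13 and v = 0 → (3.25, 0)
  4u + 2v = 13 and u = 0 → (0, 6.5)

Evaluating z = 3u + 9v at each vertex:
  (0, 0): z = 0
  (3.25, 0): z = 9.75
  (0, 6.5): z = 58.5

The maximum is at (0, 6.5) with z = 58.5.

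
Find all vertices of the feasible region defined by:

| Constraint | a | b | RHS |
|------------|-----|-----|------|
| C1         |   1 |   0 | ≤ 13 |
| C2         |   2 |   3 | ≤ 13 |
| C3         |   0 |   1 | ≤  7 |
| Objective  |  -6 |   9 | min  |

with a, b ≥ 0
Each vertex is the intersection of two constraint boundaries that also satisfies all remaining constraints:
  a = 0 and b = 0 → (0, 0)
  2a + 3b = 13 and b = 0 → (6.5, 0)
  2a + 3b = 13 and a = 0 → (0, 4.333)

Vertices: (0, 0), (6.5, 0), (0, 4.333)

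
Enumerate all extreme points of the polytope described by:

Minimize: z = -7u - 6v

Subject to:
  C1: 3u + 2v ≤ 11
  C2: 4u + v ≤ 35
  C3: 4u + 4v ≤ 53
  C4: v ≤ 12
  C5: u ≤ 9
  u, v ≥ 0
Each vertex is the intersection of two constraint boundaries that also satisfies all remaining constraints:
  u = 0 and v = 0 → (0, 0)
  3u + 2v = 11 and v = 0 → (3.667, 0)
  3u + 2v = 11 and u = 0 → (0, 5.5)

Vertices: (0, 0), (3.667, 0), (0, 5.5)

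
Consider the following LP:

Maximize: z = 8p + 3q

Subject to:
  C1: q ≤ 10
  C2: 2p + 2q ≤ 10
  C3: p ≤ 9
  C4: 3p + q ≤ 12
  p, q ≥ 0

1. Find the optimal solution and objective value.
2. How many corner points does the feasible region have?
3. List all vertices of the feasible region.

1. p = 3.5, q = 1.5, z = 32.5
2. 4
3. (0, 0), (4, 0), (3.5, 1.5), (0, 5)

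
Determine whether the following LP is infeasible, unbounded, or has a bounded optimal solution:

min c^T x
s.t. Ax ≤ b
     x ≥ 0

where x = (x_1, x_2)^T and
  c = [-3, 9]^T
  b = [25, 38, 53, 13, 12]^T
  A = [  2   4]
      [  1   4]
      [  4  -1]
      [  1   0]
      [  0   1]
The point (12.5, 0) satisfies every constraint, so the LP is feasible; the constraints give x_1 ≤ 13 and x_2 ≤ 12, which with x_1, x_2 ≥ 0 keep the feasible region inside a bounded box. A feasible, bounded LP attains a finite optimum at a vertex.

Evaluating z = -3x_1 + 9x_2 at each vertex:
  (0, 0): z = 0
  (12.5, 0): z = -37.5
  (0, 6.25): z = 56.25

The LP has an optimal solution: (12.5, 0) with z = -37.5.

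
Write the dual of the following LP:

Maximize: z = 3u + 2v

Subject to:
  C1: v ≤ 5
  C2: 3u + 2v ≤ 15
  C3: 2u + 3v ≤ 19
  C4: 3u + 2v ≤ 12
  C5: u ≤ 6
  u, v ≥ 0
Minimize: z = 5y1 + 15y2 + 19y3 + 12y4 + 6y5

Subject to:
  C1: -3y2 - 2y3 - 3y4 - y5 ≤ -3
  C2: -y1 - 2y2 - 3y3 - 2y4 ≤ -2
  y1, y2, y3, y4, y5 ≥ 0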